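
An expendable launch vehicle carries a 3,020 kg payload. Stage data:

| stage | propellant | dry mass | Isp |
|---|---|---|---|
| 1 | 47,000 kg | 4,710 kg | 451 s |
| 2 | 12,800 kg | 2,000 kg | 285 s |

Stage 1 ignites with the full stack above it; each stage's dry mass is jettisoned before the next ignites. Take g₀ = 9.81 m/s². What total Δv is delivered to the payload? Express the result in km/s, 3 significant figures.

Δv ≈ 8.53 km/s

Ignition mass of stage 1 = 47,000+4,710 + 12,800+2,000 + 3,020 = 69,530 kg.
Stage 1: m₀ = 69,530 kg, m_f = 69,530 − 47,000 = 22,530 kg; Δv = 451×9.81×ln(3.086) = 4424.3×1.1269 ≈ 4986 m/s.
Stage 2: m₀ = 17,820 kg, m_f = 17,820 − 12,800 = 5,020 kg; Δv = 285×9.81×ln(3.55) = 2795.9×1.2669 ≈ 3542 m/s.
Total Δv = 4986 + 3542 = 8528 m/s.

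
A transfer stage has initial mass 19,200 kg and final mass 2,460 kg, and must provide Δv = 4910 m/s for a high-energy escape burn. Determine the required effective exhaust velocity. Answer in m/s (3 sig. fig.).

v_e ≈ 2390 m/s

ln(m₀/m_f) = ln(19200/2460) = ln(7.805) = 2.0547.
Using Δv = v_e ln(m₀/m_f): v_e = Δv / ln(m₀/m_f) = 4910 / 2.0547 = 2389.6 m/s.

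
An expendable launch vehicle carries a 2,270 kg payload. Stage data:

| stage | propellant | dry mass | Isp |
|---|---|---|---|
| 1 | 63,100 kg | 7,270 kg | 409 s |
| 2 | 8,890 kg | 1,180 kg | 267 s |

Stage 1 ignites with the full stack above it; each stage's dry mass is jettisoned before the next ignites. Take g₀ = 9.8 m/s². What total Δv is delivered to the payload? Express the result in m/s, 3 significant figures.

Δv ≈ 9100 m/s

Ignition mass of stage 1 = 63,100+7,270 + 8,890+1,180 + 2,270 = 82,710 kg.
Stage 1: m₀ = 82,710 kg, m_f = 82,710 − 63,100 = 19,610 kg; Δv = 409×9.8×ln(4.218) = 4008.2×1.4393 ≈ 5769 m/s.
Stage 2: m₀ = 12,340 kg, m_f = 12,340 − 8,890 = 3,450 kg; Δv = 267×9.8×ln(3.577) = 2616.6×1.2745 ≈ 3335 m/s.
Total Δv = 5769 + 3335 = 9104 m/s.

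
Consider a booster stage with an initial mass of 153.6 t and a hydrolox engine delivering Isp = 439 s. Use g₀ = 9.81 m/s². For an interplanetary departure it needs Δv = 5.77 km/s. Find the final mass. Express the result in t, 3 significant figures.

final mass ≈ 40.2 t

v_e = Isp · g₀ = 439 × 9.81 = 4306.6 m/s.
Rocket equation: m₀/m_f = exp(Δv / v_e) = exp(5770 / 4306.6) = exp(1.3398) = 3.8183.
m_f = m₀ / 3.8183 = 153.6 / 3.8183 = 40.2273 t.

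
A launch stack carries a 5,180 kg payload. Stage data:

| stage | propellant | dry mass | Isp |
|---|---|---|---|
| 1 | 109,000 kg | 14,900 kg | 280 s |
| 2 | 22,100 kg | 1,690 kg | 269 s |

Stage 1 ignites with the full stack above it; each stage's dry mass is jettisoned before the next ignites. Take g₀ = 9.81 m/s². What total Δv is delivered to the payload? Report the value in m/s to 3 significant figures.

Ignition mass of stage 1 = 109,000+14,900 + 22,100+1,690 + 5,180 = 152,870 kg.
Stage 1: m₀ = 152,870 kg, m_f = 152,870 − 109,000 = 43,870 kg; Δv = 280×9.81×ln(3.485) = 2746.8×1.2484 ≈ 3429 m/s.
Stage 2: m₀ = 28,970 kg, m_f = 28,970 − 22,100 = 6,870 kg; Δv = 269×9.81×ln(4.217) = 2638.9×1.4391 ≈ 3798 m/s.
Total Δv = 3429 + 3798 = 7227 m/s.

Δv ≈ 7230 m/s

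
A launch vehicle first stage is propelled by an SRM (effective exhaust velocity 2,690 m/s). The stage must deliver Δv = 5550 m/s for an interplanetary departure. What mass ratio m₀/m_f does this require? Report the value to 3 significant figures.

mass ratio ≈ 7.87

m₀/m_f = exp(Δv / v_e) = exp(5550 / 2690.0) = exp(2.0632) = 7.8711.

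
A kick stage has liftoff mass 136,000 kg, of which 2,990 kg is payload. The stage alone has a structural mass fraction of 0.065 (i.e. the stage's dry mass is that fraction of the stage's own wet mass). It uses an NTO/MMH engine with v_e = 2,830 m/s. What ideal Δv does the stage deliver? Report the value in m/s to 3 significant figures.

Stage wet mass = m₀ − payload = 136,000 − 2,990 = 133,010 kg.
Stage dry mass = ε × stage wet mass = 0.065 × 133,010 = 8,645.65 kg.
Burnout mass m_f = stage dry + payload = 8,645.65 + 2,990 = 11,635.65 kg.
Rocket equation: Δv = v_e · ln(136,000/11,635.65) = 2830.0 × ln(11.69) = 2830.0 × 2.4586 ≈ 6958 m/s.

Δv ≈ 6960 m/s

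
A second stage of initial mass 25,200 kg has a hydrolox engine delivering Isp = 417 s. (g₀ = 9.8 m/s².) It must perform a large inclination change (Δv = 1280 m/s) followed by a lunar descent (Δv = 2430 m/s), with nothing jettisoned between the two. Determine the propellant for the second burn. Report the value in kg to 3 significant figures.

propellant for the second burn ≈ 8260 kg

v_e = Isp · g₀ = 417 × 9.8 = 4086.6 m/s.
After the first burn: m = 25200 × exp(−1280/4086.6) = 25200 × 0.73109 = 18,423.5 kg.
After the second burn: m = 18,423.5 × exp(−2430/4086.6) = 18,423.5 × 0.55177 = 10,165.5 kg.
Second-burn propellant = 18,423.5 − 10,165.5 = 8,258 kg.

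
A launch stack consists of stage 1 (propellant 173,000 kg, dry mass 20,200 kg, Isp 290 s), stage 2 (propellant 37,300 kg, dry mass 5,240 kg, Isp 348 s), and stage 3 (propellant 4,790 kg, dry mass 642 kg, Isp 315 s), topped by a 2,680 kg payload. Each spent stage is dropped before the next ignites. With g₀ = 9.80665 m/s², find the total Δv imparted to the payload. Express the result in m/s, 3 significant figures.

Δv ≈ 10800 m/s

Ignition mass of stage 1 = 173,000+20,200 + 37,300+5,240 + 4,790+642 + 2,680 = 243,852 kg.
Stage 1: m₀ = 243,852 kg, m_f = 243,852 − 173,000 = 70,852 kg; Δv = 290×9.80665×ln(3.442) = 2843.9×1.2360 ≈ 3515 m/s.
Stage 2: m₀ = 50,652 kg, m_f = 50,652 − 37,300 = 13,352 kg; Δv = 348×9.80665×ln(3.794) = 3412.7×1.3333 ≈ 4550 m/s.
Stage 3: m₀ = 8,112 kg, m_f = 8,112 − 4,790 = 3,322 kg; Δv = 315×9.80665×ln(2.442) = 3089.1×0.8928 ≈ 2758 m/s.
Total Δv = 3515 + 4550 + 2758 = 10823 m/s.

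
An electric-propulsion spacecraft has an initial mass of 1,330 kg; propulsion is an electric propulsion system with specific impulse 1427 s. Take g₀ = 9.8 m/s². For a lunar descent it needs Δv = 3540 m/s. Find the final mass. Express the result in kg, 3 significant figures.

final mass ≈ 1030 kg

v_e = Isp · g₀ = 1427 × 9.8 = 13984.6 m/s.
By the Tsiolkovsky rocket equation, m₀/m_f = exp(Δv / v_e) = exp(3540 / 13984.6) = exp(0.2531) = 1.2881.
m_f = m₀ / 1.2881 = 1,330 / 1.2881 = 1,032.53 kg.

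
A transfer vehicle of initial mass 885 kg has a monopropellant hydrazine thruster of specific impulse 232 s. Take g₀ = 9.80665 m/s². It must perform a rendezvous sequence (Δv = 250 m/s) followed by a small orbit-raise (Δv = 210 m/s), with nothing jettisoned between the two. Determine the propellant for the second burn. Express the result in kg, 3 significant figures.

propellant for the second burn ≈ 69.9 kg

v_e = Isp · g₀ = 232 × 9.80665 = 2275.1 m/s.
After the first burn: m = 885 × exp(−250/2275.1) = 885 × 0.89594 = 792.907 kg.
After the second burn: m = 792.907 × exp(−210/2275.1) = 792.907 × 0.91183 = 722.996 kg.
Second-burn propellant = 792.907 − 722.996 = 69.911 kg.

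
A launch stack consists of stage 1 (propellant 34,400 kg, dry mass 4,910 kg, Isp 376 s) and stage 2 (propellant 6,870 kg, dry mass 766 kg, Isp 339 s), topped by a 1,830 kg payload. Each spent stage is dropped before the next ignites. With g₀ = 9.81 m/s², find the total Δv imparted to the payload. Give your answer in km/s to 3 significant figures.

Δv ≈ 8.81 km/s

Ignition mass of stage 1 = 34,400+4,910 + 6,870+766 + 1,830 = 48,776 kg.
Stage 1: m₀ = 48,776 kg, m_f = 48,776 − 34,400 = 14,376 kg; Δv = 376×9.81×ln(3.393) = 3688.6×1.2217 ≈ 4506 m/s.
Stage 2: m₀ = 9,466 kg, m_f = 9,466 − 6,870 = 2,596 kg; Δv = 339×9.81×ln(3.646) = 3325.6×1.2937 ≈ 4302 m/s.
Total Δv = 4506 + 4302 = 8808 m/s.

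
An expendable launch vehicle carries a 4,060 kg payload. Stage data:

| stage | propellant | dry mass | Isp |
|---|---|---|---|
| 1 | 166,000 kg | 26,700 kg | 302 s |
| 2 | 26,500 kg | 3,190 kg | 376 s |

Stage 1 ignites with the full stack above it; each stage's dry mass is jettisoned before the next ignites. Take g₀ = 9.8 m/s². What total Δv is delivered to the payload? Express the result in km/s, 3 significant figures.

Ignition mass of stage 1 = 166,000+26,700 + 26,500+3,190 + 4,060 = 226,450 kg.
Stage 1: m₀ = 226,450 kg, m_f = 226,450 − 166,000 = 60,450 kg; Δv = 302×9.8×ln(3.746) = 2959.6×1.3207 ≈ 3909 m/s.
Stage 2: m₀ = 33,750 kg, m_f = 33,750 − 26,500 = 7,250 kg; Δv = 376×9.8×ln(4.655) = 3684.8×1.5380 ≈ 5667 m/s.
Total Δv = 3909 + 5667 = 9576 m/s.

Δv ≈ 9.58 km/s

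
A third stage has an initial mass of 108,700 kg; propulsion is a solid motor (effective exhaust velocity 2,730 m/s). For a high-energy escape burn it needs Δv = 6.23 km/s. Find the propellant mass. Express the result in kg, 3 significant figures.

propellant mass ≈ 97600 kg

From the ideal rocket equation, m₀/m_f = exp(Δv / v_e) = exp(6230 / 2730.0) = exp(2.2821) = 9.7968.
m_f = 108,700 / 9.7968 = 11,095.5 kg, so propellant = m₀ − m_f = 108,700 − 11,095.5 = 97,604.5 kg.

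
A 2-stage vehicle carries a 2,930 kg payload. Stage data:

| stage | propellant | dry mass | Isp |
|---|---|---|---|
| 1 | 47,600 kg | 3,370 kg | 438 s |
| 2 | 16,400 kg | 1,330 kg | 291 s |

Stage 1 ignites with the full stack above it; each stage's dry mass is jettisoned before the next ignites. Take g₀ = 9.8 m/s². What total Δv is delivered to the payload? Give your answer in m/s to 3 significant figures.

Ignition mass of stage 1 = 47,600+3,370 + 16,400+1,330 + 2,930 = 71,630 kg.
Stage 1: m₀ = 71,630 kg, m_f = 71,630 − 47,600 = 24,030 kg; Δv = 438×9.8×ln(2.981) = 4292.4×1.0922 ≈ 4688 m/s.
Stage 2: m₀ = 20,660 kg, m_f = 20,660 − 16,400 = 4,260 kg; Δv = 291×9.8×ln(4.85) = 2851.8×1.5789 ≈ 4503 m/s.
Total Δv = 4688 + 4503 = 9191 m/s.

Δv ≈ 9190 m/s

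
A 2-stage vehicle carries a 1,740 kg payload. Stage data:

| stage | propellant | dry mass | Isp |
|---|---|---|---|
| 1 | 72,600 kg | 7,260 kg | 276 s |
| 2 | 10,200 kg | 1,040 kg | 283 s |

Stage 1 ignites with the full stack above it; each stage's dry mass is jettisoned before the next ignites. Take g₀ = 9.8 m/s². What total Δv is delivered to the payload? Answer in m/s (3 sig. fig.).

Δv ≈ 8390 m/s

Ignition mass of stage 1 = 72,600+7,260 + 10,200+1,040 + 1,740 = 92,840 kg.
Stage 1: m₀ = 92,840 kg, m_f = 92,840 − 72,600 = 20,240 kg; Δv = 276×9.8×ln(4.587) = 2704.8×1.5232 ≈ 4120 m/s.
Stage 2: m₀ = 12,980 kg, m_f = 12,980 − 10,200 = 2,780 kg; Δv = 283×9.8×ln(4.669) = 2773.4×1.5410 ≈ 4274 m/s.
Total Δv = 4120 + 4274 = 8394 m/s.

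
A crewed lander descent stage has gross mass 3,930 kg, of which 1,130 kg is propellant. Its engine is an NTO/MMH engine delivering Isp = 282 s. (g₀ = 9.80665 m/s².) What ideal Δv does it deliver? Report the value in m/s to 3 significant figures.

Δv ≈ 938 m/s

v_e = Isp · g₀ = 282 × 9.80665 = 2765.5 m/s.
m_f = m₀ − m_prop = 3,930 − 1,130 = 2,800 kg.
From the ideal rocket equation, Δv = v_e · ln(m₀/m_f) = 2765.5 × ln(1.404) = 2765.5 × 0.3390 ≈ 937.6 m/s.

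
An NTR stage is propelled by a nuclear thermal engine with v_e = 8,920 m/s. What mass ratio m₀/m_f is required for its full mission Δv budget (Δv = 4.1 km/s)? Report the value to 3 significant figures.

mass ratio ≈ 1.58

Using Δv = v_e ln(m₀/m_f): m₀/m_f = exp(Δv / v_e) = exp(4100 / 8920.0) = exp(0.4596) = 1.5835.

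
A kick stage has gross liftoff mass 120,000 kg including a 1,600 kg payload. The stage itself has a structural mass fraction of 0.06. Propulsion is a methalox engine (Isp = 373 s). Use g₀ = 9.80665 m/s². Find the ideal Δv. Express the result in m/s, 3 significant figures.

Stage wet mass = m₀ − payload = 120,000 − 1,600 = 118,400 kg.
Stage dry mass = ε × stage wet mass = 0.06 × 118,400 = 7,104 kg.
Burnout mass m_f = stage dry + payload = 7,104 + 1,600 = 8,704 kg.
v_e = Isp · g₀ = 373 × 9.80665 = 3657.9 m/s.
Δv = v_e · ln(120,000/8,704) = 3657.9 × ln(13.79) = 3657.9 × 2.6237 ≈ 9597 m/s.

Δv ≈ 9600 m/s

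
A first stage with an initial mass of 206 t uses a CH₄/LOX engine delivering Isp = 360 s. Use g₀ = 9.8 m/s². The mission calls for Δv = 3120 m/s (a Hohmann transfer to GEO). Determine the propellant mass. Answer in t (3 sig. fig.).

v_e = Isp · g₀ = 360 × 9.8 = 3528.0 m/s.
By the Tsiolkovsky rocket equation, m₀/m_f = exp(Δv / v_e) = exp(3120 / 3528.0) = exp(0.8844) = 2.4214.
m_f = 206 / 2.4214 = 85.0748 t, so propellant = m₀ − m_f = 206 − 85.0748 = 120.9252 t.

propellant mass ≈ 121 t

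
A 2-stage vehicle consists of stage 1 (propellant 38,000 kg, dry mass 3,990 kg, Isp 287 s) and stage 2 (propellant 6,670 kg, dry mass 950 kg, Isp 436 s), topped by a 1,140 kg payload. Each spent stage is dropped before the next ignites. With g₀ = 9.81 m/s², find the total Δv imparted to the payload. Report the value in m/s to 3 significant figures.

Δv ≈ 10000 m/s

Ignition mass of stage 1 = 38,000+3,990 + 6,670+950 + 1,140 = 50,750 kg.
Stage 1: m₀ = 50,750 kg, m_f = 50,750 − 38,000 = 12,750 kg; Δv = 287×9.81×ln(3.98) = 2815.5×1.3814 ≈ 3889 m/s.
Stage 2: m₀ = 8,760 kg, m_f = 8,760 − 6,670 = 2,090 kg; Δv = 436×9.81×ln(4.191) = 4277.2×1.4330 ≈ 6129 m/s.
Total Δv = 3889 + 6129 = 10018 m/s.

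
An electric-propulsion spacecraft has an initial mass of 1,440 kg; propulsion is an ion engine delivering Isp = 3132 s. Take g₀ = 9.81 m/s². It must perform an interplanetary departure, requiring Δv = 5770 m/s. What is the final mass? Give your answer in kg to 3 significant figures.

final mass ≈ 1190 kg

v_e = Isp · g₀ = 3132 × 9.81 = 30724.9 m/s.
m₀/m_f = exp(Δv / v_e) = exp(5770 / 30724.9) = exp(0.1878) = 1.2066.
m_f = m₀ / 1.2066 = 1,440 / 1.2066 = 1,193.44 kg.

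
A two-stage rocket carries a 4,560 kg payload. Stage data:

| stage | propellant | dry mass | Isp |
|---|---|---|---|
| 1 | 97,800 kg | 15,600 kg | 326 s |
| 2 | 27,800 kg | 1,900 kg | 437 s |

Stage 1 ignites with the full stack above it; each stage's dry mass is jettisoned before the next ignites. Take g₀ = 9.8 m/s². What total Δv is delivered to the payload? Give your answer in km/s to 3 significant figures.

Ignition mass of stage 1 = 97,800+15,600 + 27,800+1,900 + 4,560 = 147,660 kg.
Stage 1: m₀ = 147,660 kg, m_f = 147,660 − 97,800 = 49,860 kg; Δv = 326×9.8×ln(2.961) = 3194.8×1.0857 ≈ 3469 m/s.
Stage 2: m₀ = 34,260 kg, m_f = 34,260 − 27,800 = 6,460 kg; Δv = 437×9.8×ln(5.303) = 4282.6×1.6683 ≈ 7145 m/s.
Total Δv = 3469 + 7145 = 10614 m/s.

Δv ≈ 10.6 km/s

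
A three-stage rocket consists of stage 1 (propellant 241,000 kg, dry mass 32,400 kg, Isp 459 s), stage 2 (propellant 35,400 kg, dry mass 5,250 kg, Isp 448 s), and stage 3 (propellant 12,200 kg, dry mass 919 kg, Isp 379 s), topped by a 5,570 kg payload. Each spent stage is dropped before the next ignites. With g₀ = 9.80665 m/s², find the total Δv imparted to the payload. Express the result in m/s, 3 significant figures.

Ignition mass of stage 1 = 241,000+32,400 + 35,400+5,250 + 12,200+919 + 5,570 = 332,739 kg.
Stage 1: m₀ = 332,739 kg, m_f = 332,739 − 241,000 = 91,739 kg; Δv = 459×9.80665×ln(3.627) = 4501.3×1.2884 ≈ 5799 m/s.
Stage 2: m₀ = 59,339 kg, m_f = 59,339 − 35,400 = 23,939 kg; Δv = 448×9.80665×ln(2.479) = 4393.4×0.9078 ≈ 3988 m/s.
Stage 3: m₀ = 18,689 kg, m_f = 18,689 − 12,200 = 6,489 kg; Δv = 379×9.80665×ln(2.88) = 3716.7×1.0578 ≈ 3932 m/s.
Total Δv = 5799 + 3988 + 3932 = 13719 m/s.

Δv ≈ 13700 m/s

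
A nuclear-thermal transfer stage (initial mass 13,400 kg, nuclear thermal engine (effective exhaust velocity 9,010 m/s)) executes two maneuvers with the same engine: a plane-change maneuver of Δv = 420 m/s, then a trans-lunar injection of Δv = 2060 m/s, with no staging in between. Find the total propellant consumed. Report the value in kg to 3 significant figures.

total propellant consumed ≈ 3220 kg

After the first burn: m = 13400 × exp(−420/9010.0) = 13400 × 0.95445 = 12,789.6 kg.
After the second burn: m = 12,789.6 × exp(−2060/9010.0) = 12,789.6 × 0.79562 = 10,175.7 kg.
Total propellant = m₀ − m_final = 13400 − 10,175.7 = 3,224.3 kg.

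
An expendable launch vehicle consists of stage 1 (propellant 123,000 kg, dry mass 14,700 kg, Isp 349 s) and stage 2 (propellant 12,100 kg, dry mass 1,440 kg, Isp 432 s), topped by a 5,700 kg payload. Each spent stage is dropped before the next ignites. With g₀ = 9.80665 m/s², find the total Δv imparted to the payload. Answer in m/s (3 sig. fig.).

Δv ≈ 9440 m/s

Ignition mass of stage 1 = 123,000+14,700 + 12,100+1,440 + 5,700 = 156,940 kg.
Stage 1: m₀ = 156,940 kg, m_f = 156,940 − 123,000 = 33,940 kg; Δv = 349×9.80665×ln(4.624) = 3422.5×1.5313 ≈ 5241 m/s.
Stage 2: m₀ = 19,240 kg, m_f = 19,240 − 12,100 = 7,140 kg; Δv = 432×9.80665×ln(2.695) = 4236.5×0.9913 ≈ 4200 m/s.
Total Δv = 5241 + 4200 = 9441 m/s.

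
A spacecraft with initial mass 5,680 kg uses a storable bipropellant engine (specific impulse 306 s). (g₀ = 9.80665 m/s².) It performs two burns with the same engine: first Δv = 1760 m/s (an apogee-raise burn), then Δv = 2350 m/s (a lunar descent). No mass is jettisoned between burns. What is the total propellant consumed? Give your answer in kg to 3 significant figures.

v_e = Isp · g₀ = 306 × 9.80665 = 3000.8 m/s.
After the first burn: m = 5680 × exp(−1760/3000.8) = 5680 × 0.55627 = 3,159.61 kg.
After the second burn: m = 3,159.61 × exp(−2350/3000.8) = 3,159.61 × 0.45698 = 1,443.88 kg.
Total propellant = m₀ − m_final = 5680 − 1,443.88 = 4,236.12 kg.

total propellant consumed ≈ 4240 kg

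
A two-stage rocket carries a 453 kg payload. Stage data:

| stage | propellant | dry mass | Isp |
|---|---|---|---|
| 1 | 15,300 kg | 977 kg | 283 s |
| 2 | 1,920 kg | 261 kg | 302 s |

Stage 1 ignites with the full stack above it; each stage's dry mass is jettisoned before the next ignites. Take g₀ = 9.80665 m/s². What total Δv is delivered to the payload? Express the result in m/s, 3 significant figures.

Δv ≈ 8460 m/s

Ignition mass of stage 1 = 15,300+977 + 1,920+261 + 453 = 18,911 kg.
Stage 1: m₀ = 18,911 kg, m_f = 18,911 − 15,300 = 3,611 kg; Δv = 283×9.80665×ln(5.237) = 2775.3×1.6558 ≈ 4595 m/s.
Stage 2: m₀ = 2,634 kg, m_f = 2,634 − 1,920 = 714 kg; Δv = 302×9.80665×ln(3.689) = 2961.6×1.3054 ≈ 3866 m/s.
Total Δv = 4595 + 3866 = 8461 m/s.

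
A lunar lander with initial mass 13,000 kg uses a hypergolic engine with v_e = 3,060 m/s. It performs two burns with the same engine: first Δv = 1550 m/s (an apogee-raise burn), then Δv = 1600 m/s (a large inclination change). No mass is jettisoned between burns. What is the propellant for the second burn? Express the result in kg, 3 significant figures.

propellant for the second burn ≈ 3190 kg

After the first burn: m = 13000 × exp(−1550/3060.0) = 13000 × 0.60258 = 7,833.54 kg.
After the second burn: m = 7,833.54 × exp(−1600/3060.0) = 7,833.54 × 0.59281 = 4,643.8 kg.
Second-burn propellant = 7,833.54 − 4,643.8 = 3,189.74 kg.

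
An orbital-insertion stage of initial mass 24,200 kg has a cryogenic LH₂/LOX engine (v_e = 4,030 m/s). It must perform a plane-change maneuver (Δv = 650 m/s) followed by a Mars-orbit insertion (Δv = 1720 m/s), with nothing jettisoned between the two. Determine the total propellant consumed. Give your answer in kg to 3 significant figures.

total propellant consumed ≈ 10800 kg

After the first burn: m = 24200 × exp(−650/4030.0) = 24200 × 0.85104 = 20,595.2 kg.
After the second burn: m = 20,595.2 × exp(−1720/4030.0) = 20,595.2 × 0.65259 = 13,440.2 kg.
Total propellant = m₀ − m_final = 24200 − 13,440.2 = 10,759.8 kg.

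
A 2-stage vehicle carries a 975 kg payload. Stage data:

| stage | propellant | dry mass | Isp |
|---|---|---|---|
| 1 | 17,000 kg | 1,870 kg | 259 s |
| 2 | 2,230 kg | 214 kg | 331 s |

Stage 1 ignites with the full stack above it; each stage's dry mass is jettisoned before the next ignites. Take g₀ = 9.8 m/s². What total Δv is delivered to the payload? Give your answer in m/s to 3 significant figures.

Ignition mass of stage 1 = 17,000+1,870 + 2,230+214 + 975 = 22,289 kg.
Stage 1: m₀ = 22,289 kg, m_f = 22,289 − 17,000 = 5,289 kg; Δv = 259×9.8×ln(4.214) = 2538.2×1.4385 ≈ 3651 m/s.
Stage 2: m₀ = 3,419 kg, m_f = 3,419 − 2,230 = 1,189 kg; Δv = 331×9.8×ln(2.876) = 3243.8×1.0562 ≈ 3426 m/s.
Total Δv = 3651 + 3426 = 7077 m/s.

Δv ≈ 7080 m/s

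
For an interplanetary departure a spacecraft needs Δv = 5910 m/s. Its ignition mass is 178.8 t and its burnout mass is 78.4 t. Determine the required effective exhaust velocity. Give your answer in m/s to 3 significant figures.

v_e ≈ 7170 m/s

ln(m₀/m_f) = ln(178800/78400) = ln(2.281) = 0.8244.
v_e = Δv / ln(m₀/m_f) = 5910 / 0.8244 = 7168.5 m/s.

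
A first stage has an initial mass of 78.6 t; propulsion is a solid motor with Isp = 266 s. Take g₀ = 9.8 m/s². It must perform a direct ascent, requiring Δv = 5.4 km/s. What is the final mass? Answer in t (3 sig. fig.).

final mass ≈ 9.90 t

v_e = Isp · g₀ = 266 × 9.8 = 2606.8 m/s.
By the Tsiolkovsky rocket equation, m₀/m_f = exp(Δv / v_e) = exp(5400 / 2606.8) = exp(2.0715) = 7.9368.
m_f = m₀ / 7.9368 = 78.6 / 7.9368 = 9.90324 t.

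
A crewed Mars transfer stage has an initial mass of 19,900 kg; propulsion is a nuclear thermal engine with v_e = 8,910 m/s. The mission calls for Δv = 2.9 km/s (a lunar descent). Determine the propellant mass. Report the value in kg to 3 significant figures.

Using Δv = v_e ln(m₀/m_f): m₀/m_f = exp(Δv / v_e) = exp(2900 / 8910.0) = exp(0.3255) = 1.3847.
m_f = 19,900 / 1.3847 = 14,371.3 kg, so propellant = m₀ − m_f = 19,900 − 14,371.3 = 5,528.7 kg.

propellant mass ≈ 5530 kg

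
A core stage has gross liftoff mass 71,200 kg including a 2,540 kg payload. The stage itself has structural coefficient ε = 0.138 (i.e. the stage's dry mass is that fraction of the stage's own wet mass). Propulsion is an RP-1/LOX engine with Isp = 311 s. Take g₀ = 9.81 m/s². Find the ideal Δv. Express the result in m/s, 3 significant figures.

Δv ≈ 5430 m/s

Stage wet mass = m₀ − payload = 71,200 − 2,540 = 68,660 kg.
Stage dry mass = ε × stage wet mass = 0.138 × 68,660 = 9,475.08 kg.
Burnout mass m_f = stage dry + payload = 9,475.08 + 2,540 = 12,015.08 kg.
v_e = Isp · g₀ = 311 × 9.81 = 3050.9 m/s.
Rocket equation: Δv = v_e · ln(71,200/12,015.08) = 3050.9 × ln(5.926) = 3050.9 × 1.7793 ≈ 5429 m/s.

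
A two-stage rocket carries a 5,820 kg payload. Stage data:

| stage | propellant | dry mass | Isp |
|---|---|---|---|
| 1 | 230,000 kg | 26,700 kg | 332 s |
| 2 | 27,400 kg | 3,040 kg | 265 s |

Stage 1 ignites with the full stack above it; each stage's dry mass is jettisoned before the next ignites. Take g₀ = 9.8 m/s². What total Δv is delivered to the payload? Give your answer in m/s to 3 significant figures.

Ignition mass of stage 1 = 230,000+26,700 + 27,400+3,040 + 5,820 = 292,960 kg.
Stage 1: m₀ = 292,960 kg, m_f = 292,960 − 230,000 = 62,960 kg; Δv = 332×9.8×ln(4.653) = 3253.6×1.5375 ≈ 5003 m/s.
Stage 2: m₀ = 36,260 kg, m_f = 36,260 − 27,400 = 8,860 kg; Δv = 265×9.8×ln(4.093) = 2597.0×1.4092 ≈ 3660 m/s.
Total Δv = 5003 + 3660 = 8663 m/s.

Δv ≈ 8660 m/s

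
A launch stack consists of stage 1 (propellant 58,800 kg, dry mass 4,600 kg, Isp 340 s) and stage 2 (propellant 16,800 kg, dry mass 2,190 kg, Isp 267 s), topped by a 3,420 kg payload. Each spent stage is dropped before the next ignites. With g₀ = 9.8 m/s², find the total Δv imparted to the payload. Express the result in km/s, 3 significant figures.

Δv ≈ 7.48 km/s

Ignition mass of stage 1 = 58,800+4,600 + 16,800+2,190 + 3,420 = 85,810 kg.
Stage 1: m₀ = 85,810 kg, m_f = 85,810 − 58,800 = 27,010 kg; Δv = 340×9.8×ln(3.177) = 3332.0×1.1559 ≈ 3852 m/s.
Stage 2: m₀ = 22,410 kg, m_f = 22,410 − 16,800 = 5,610 kg; Δv = 267×9.8×ln(3.995) = 2616.6×1.3850 ≈ 3624 m/s.
Total Δv = 3852 + 3624 = 7476 m/s.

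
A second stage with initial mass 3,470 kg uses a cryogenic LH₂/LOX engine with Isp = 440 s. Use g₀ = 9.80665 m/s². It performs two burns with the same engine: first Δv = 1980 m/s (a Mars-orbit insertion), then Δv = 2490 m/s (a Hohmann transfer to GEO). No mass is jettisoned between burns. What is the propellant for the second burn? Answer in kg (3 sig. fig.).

propellant for the second burn ≈ 962 kg

v_e = Isp · g₀ = 440 × 9.80665 = 4314.9 m/s.
After the first burn: m = 3470 × exp(−1980/4314.9) = 3470 × 0.63200 = 2,193.04 kg.
After the second burn: m = 2,193.04 × exp(−2490/4314.9) = 2,193.04 × 0.56154 = 1,231.48 kg.
Second-burn propellant = 2,193.04 − 1,231.48 = 961.56 kg.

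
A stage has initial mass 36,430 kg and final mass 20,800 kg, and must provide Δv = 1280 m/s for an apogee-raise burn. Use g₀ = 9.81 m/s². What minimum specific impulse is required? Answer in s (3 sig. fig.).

ln(m₀/m_f) = ln(36430/20800) = ln(1.751) = 0.5604.
v_e = Δv / ln(m₀/m_f) = 1280 / 0.5604 = 2283.9 m/s.
Isp = v_e / g₀ = 2283.9 / 9.81 = 232.8 s.

Isp ≈ 233 s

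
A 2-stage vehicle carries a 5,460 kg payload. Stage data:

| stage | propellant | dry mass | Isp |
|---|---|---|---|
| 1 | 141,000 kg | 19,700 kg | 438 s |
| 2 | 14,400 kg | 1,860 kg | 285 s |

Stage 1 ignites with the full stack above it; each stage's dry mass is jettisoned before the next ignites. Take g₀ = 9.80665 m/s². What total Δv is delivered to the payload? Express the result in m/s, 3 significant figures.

Ignition mass of stage 1 = 141,000+19,700 + 14,400+1,860 + 5,460 = 182,420 kg.
Stage 1: m₀ = 182,420 kg, m_f = 182,420 − 141,000 = 41,420 kg; Δv = 438×9.80665×ln(4.404) = 4295.3×1.4825 ≈ 6368 m/s.
Stage 2: m₀ = 21,720 kg, m_f = 21,720 − 14,400 = 7,320 kg; Δv = 285×9.80665×ln(2.967) = 2794.9×1.0876 ≈ 3040 m/s.
Total Δv = 6368 + 3040 = 9408 m/s.

Δv ≈ 9410 m/s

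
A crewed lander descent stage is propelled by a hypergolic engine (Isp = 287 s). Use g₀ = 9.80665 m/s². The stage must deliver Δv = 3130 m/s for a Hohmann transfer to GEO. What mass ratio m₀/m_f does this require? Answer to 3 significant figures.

v_e = Isp · g₀ = 287 × 9.80665 = 2814.5 m/s.
Using Δv = v_e ln(m₀/m_f): m₀/m_f = exp(Δv / v_e) = exp(3130 / 2814.5) = exp(1.1121) = 3.0407.

mass ratio ≈ 3.04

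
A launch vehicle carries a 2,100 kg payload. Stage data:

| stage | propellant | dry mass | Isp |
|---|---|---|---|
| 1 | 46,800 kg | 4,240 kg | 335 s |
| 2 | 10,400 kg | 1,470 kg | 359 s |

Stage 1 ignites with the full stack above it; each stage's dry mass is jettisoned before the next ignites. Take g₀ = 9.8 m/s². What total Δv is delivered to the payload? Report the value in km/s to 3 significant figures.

Δv ≈ 8.98 km/s

Ignition mass of stage 1 = 46,800+4,240 + 10,400+1,470 + 2,100 = 65,010 kg.
Stage 1: m₀ = 65,010 kg, m_f = 65,010 − 46,800 = 18,210 kg; Δv = 335×9.8×ln(3.57) = 3283.0×1.2726 ≈ 4178 m/s.
Stage 2: m₀ = 13,970 kg, m_f = 13,970 − 10,400 = 3,570 kg; Δv = 359×9.8×ln(3.913) = 3518.2×1.3643 ≈ 4800 m/s.
Total Δv = 4178 + 4800 = 8978 m/s.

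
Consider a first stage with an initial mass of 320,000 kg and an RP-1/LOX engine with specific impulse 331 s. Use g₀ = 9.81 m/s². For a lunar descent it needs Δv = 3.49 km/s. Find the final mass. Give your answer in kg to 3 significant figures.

final mass ≈ 109000 kg

v_e = Isp · g₀ = 331 × 9.81 = 3247.1 m/s.
m₀/m_f = exp(Δv / v_e) = exp(3490 / 3247.1) = exp(1.0748) = 2.9294.
m_f = m₀ / 2.9294 = 320,000 / 2.9294 = 109,237 kg.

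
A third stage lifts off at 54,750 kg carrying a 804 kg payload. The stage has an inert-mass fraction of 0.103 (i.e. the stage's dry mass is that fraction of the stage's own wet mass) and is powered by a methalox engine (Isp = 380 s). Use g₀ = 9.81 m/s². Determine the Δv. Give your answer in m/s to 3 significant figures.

Δv ≈ 8020 m/s

Stage wet mass = m₀ − payload = 54,750 − 804 = 53,946 kg.
Stage dry mass = ε × stage wet mass = 0.103 × 53,946 = 5,556.44 kg.
Burnout mass m_f = stage dry + payload = 5,556.44 + 804 = 6,360.44 kg.
v_e = Isp · g₀ = 380 × 9.81 = 3727.8 m/s.
Δv = v_e · ln(54,750/6,360.44) = 3727.8 × ln(8.608) = 3727.8 × 2.1527 ≈ 8025 m/s.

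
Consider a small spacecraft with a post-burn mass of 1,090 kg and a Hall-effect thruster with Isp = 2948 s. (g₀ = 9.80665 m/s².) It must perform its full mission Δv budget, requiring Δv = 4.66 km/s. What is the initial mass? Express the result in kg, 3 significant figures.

initial mass ≈ 1280 kg

v_e = Isp · g₀ = 2948 × 9.80665 = 28910.0 m/s.
m₀/m_f = exp(Δv / v_e) = exp(4660 / 28910.0) = exp(0.1612) = 1.1749.
m₀ = m_f × 1.1749 = 1,090 × 1.1749 = 1,280.64 kg.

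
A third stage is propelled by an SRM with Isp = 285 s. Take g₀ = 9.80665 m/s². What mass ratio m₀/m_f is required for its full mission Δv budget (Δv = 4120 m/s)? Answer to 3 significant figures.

mass ratio ≈ 4.37

v_e = Isp · g₀ = 285 × 9.80665 = 2794.9 m/s.
Using Δv = v_e ln(m₀/m_f): m₀/m_f = exp(Δv / v_e) = exp(4120 / 2794.9) = exp(1.4741) = 4.3672.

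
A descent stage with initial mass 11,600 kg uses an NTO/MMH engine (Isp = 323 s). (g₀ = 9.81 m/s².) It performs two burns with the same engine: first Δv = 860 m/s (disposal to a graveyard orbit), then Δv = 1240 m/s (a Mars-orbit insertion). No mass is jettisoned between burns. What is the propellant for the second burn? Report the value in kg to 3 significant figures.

propellant for the second burn ≈ 2860 kg

v_e = Isp · g₀ = 323 × 9.81 = 3168.6 m/s.
After the first burn: m = 11600 × exp(−860/3168.6) = 11600 × 0.76230 = 8,842.68 kg.
After the second burn: m = 8,842.68 × exp(−1240/3168.6) = 8,842.68 × 0.67615 = 5,978.98 kg.
Second-burn propellant = 8,842.68 − 5,978.98 = 2,863.7 kg.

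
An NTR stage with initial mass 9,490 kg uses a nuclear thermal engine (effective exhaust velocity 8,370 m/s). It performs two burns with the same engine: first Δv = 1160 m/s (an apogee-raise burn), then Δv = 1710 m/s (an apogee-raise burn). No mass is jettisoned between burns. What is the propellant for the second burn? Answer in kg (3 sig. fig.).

propellant for the second burn ≈ 1530 kg

After the first burn: m = 9490 × exp(−1160/8370.0) = 9490 × 0.87058 = 8,261.8 kg.
After the second burn: m = 8,261.8 × exp(−1710/8370.0) = 8,261.8 × 0.81522 = 6,735.18 kg.
Second-burn propellant = 8,261.8 − 6,735.18 = 1,526.62 kg.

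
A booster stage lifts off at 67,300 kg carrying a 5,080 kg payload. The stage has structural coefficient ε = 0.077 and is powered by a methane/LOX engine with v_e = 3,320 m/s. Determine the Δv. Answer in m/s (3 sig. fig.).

Stage wet mass = m₀ − payload = 67,300 − 5,080 = 62,220 kg.
Stage dry mass = ε × stage wet mass = 0.077 × 62,220 = 4,790.94 kg.
Burnout mass m_f = stage dry + payload = 4,790.94 + 5,080 = 9,870.94 kg.
Using Δv = v_e ln(m₀/m_f): Δv = v_e · ln(67,300/9,870.94) = 3320.0 × ln(6.818) = 3320.0 × 1.9196 ≈ 6373 m/s.

Δv ≈ 6370 m/s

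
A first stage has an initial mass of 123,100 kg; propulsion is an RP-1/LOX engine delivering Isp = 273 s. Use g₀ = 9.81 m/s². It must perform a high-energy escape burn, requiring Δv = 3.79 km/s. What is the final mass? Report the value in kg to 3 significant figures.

v_e = Isp · g₀ = 273 × 9.81 = 2678.1 m/s.
m₀/m_f = exp(Δv / v_e) = exp(3790 / 2678.1) = exp(1.4152) = 4.1172.
m_f = m₀ / 4.1172 = 123,100 / 4.1172 = 29,899 kg.

final mass ≈ 29900 kg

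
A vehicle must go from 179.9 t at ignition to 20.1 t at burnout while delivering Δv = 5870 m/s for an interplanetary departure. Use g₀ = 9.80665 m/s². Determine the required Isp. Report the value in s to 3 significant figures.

ln(m₀/m_f) = ln(179900/20100) = ln(8.95) = 2.1917.
Using Δv = v_e ln(m₀/m_f): v_e = Δv / ln(m₀/m_f) = 5870 / 2.1917 = 2678.3 m/s.
Isp = v_e / g₀ = 2678.3 / 9.80665 = 273.1 s.

Isp ≈ 273 s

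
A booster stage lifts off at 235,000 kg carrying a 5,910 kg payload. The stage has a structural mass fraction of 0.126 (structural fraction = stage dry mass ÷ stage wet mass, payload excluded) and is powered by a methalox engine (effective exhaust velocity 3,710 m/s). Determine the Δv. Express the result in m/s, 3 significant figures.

Δv ≈ 7090 m/s

Stage wet mass = m₀ − payload = 235,000 − 5,910 = 229,090 kg.
Stage dry mass = ε × stage wet mass = 0.126 × 229,090 = 28,865.3 kg.
Burnout mass m_f = stage dry + payload = 28,865.3 + 5,910 = 34,775.3 kg.
Δv = v_e · ln(235,000/34,775.3) = 3710.0 × ln(6.758) = 3710.0 × 1.9107 ≈ 7089 m/s.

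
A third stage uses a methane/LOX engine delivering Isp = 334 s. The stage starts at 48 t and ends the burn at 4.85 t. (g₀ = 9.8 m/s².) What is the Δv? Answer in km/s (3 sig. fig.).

v_e = Isp · g₀ = 334 × 9.8 = 3273.2 m/s.
Δv = v_e · ln(m₀/m_f) = 3273.2 × ln(9.897) = 3273.2 × 2.2922 ≈ 7502.9 m/s.

Δv ≈ 7.50 km/s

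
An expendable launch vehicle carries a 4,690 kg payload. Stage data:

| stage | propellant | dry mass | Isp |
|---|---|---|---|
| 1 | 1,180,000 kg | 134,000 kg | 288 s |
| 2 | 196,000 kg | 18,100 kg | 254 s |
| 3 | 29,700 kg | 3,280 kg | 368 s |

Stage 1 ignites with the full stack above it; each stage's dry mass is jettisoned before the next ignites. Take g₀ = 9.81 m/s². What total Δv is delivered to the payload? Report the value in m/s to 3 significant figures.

Δv ≈ 13300 m/s

Ignition mass of stage 1 = 1,180,000+134,000 + 196,000+18,100 + 29,700+3,280 + 4,690 = 1,565,770 kg.
Stage 1: m₀ = 1,565,770 kg, m_f = 1,565,770 − 1,180,000 = 385,770 kg; Δv = 288×9.81×ln(4.059) = 2825.3×1.4009 ≈ 3958 m/s.
Stage 2: m₀ = 251,770 kg, m_f = 251,770 − 196,000 = 55,770 kg; Δv = 254×9.81×ln(4.514) = 2491.7×1.5073 ≈ 3756 m/s.
Stage 3: m₀ = 37,670 kg, m_f = 37,670 − 29,700 = 7,970 kg; Δv = 368×9.81×ln(4.726) = 3610.1×1.5532 ≈ 5607 m/s.
Total Δv = 3958 + 3756 + 5607 = 13321 m/s.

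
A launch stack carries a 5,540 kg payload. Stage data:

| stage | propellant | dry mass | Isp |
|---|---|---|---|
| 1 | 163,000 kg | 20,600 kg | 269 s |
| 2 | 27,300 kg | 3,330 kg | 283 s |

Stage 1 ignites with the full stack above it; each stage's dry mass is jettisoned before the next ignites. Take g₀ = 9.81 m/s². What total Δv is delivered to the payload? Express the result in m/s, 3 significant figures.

Δv ≈ 7470 m/s

Ignition mass of stage 1 = 163,000+20,600 + 27,300+3,330 + 5,540 = 219,770 kg.
Stage 1: m₀ = 219,770 kg, m_f = 219,770 − 163,000 = 56,770 kg; Δv = 269×9.81×ln(3.871) = 2638.9×1.3536 ≈ 3572 m/s.
Stage 2: m₀ = 36,170 kg, m_f = 36,170 − 27,300 = 8,870 kg; Δv = 283×9.81×ln(4.078) = 2776.2×1.4056 ≈ 3902 m/s.
Total Δv = 3572 + 3902 = 7474 m/s.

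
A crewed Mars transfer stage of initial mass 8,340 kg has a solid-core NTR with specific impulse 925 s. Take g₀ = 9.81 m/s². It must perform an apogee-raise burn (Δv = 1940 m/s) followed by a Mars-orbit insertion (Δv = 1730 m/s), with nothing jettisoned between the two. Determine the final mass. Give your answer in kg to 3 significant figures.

v_e = Isp · g₀ = 925 × 9.81 = 9074.2 m/s.
After the first burn: m = 8340 × exp(−1940/9074.2) = 8340 × 0.80752 = 6,734.72 kg.
After the second burn: m = 6,734.72 × exp(−1730/9074.2) = 6,734.72 × 0.82642 = 5,565.71 kg.

final mass ≈ 5570 kg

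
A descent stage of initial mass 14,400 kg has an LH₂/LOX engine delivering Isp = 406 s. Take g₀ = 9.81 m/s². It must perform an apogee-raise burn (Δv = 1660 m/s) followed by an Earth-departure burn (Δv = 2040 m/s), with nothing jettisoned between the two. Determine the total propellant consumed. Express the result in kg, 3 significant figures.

v_e = Isp · g₀ = 406 × 9.81 = 3982.9 m/s.
After the first burn: m = 14400 × exp(−1660/3982.9) = 14400 × 0.65916 = 9,491.9 kg.
After the second burn: m = 9,491.9 × exp(−2040/3982.9) = 9,491.9 × 0.59918 = 5,687.36 kg.
Total propellant = m₀ − m_final = 14400 − 5,687.36 = 8,712.64 kg.

total propellant consumed ≈ 8710 kg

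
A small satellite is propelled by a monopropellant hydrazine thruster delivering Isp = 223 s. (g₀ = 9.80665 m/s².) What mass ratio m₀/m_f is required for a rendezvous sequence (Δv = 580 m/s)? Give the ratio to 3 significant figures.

mass ratio ≈ 1.30

v_e = Isp · g₀ = 223 × 9.80665 = 2186.9 m/s.
By the Tsiolkovsky rocket equation, m₀/m_f = exp(Δv / v_e) = exp(580 / 2186.9) = exp(0.2652) = 1.3037.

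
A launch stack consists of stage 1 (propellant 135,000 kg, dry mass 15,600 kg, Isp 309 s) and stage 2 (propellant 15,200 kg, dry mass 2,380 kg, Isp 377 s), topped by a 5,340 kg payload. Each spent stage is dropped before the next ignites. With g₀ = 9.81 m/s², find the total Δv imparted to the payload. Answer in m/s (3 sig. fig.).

Δv ≈ 8590 m/s

Ignition mass of stage 1 = 135,000+15,600 + 15,200+2,380 + 5,340 = 173,520 kg.
Stage 1: m₀ = 173,520 kg, m_f = 173,520 − 135,000 = 38,520 kg; Δv = 309×9.81×ln(4.505) = 3031.3×1.5051 ≈ 4562 m/s.
Stage 2: m₀ = 22,920 kg, m_f = 22,920 − 15,200 = 7,720 kg; Δv = 377×9.81×ln(2.969) = 3698.4×1.0882 ≈ 4025 m/s.
Total Δv = 4562 + 4025 = 8587 m/s.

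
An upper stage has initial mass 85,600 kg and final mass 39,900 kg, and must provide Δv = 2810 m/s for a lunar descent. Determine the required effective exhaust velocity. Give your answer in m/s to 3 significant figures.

v_e ≈ 3680 m/s

ln(m₀/m_f) = ln(85600/39900) = ln(2.145) = 0.7633.
By the Tsiolkovsky rocket equation, v_e = Δv / ln(m₀/m_f) = 2810 / 0.7633 = 3681.3 m/s.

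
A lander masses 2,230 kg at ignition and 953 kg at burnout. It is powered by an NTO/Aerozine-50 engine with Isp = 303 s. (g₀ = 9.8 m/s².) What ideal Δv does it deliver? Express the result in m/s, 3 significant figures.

v_e = Isp · g₀ = 303 × 9.8 = 2969.4 m/s.
By the Tsiolkovsky rocket equation, Δv = v_e · ln(m₀/m_f) = 2969.4 × ln(2.34) = 2969.4 × 0.8501 ≈ 2524.4 m/s.

Δv ≈ 2520 m/s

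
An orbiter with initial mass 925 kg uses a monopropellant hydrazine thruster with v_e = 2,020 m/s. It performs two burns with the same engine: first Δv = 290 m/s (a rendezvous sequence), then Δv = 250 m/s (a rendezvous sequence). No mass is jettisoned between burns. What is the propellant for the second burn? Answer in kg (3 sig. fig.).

propellant for the second burn ≈ 93.3 kg

After the first burn: m = 925 × exp(−290/2020.0) = 925 × 0.86627 = 801.3 kg.
After the second burn: m = 801.3 × exp(−250/2020.0) = 801.3 × 0.88359 = 708.021 kg.
Second-burn propellant = 801.3 − 708.021 = 93.279 kg.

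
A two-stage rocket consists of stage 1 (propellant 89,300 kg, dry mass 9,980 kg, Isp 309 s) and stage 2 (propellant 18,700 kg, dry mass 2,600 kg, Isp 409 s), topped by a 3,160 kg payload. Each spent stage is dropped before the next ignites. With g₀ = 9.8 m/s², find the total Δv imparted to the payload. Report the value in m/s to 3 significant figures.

Δv ≈ 9670 m/s

Ignition mass of stage 1 = 89,300+9,980 + 18,700+2,600 + 3,160 = 123,740 kg.
Stage 1: m₀ = 123,740 kg, m_f = 123,740 − 89,300 = 34,440 kg; Δv = 309×9.8×ln(3.593) = 3028.2×1.2790 ≈ 3873 m/s.
Stage 2: m₀ = 24,460 kg, m_f = 24,460 − 18,700 = 5,760 kg; Δv = 409×9.8×ln(4.247) = 4008.2×1.4461 ≈ 5796 m/s.
Total Δv = 3873 + 5796 = 9669 m/s.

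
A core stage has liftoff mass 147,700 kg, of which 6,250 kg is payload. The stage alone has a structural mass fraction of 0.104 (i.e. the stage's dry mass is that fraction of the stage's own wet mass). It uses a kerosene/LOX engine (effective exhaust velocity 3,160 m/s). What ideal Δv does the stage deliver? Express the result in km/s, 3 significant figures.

Δv ≈ 6.17 km/s

Stage wet mass = m₀ − payload = 147,700 − 6,250 = 141,450 kg.
Stage dry mass = ε × stage wet mass = 0.104 × 141,450 = 14,710.8 kg.
Burnout mass m_f = stage dry + payload = 14,710.8 + 6,250 = 20,960.8 kg.
From the ideal rocket equation, Δv = v_e · ln(147,700/20,960.8) = 3160.0 × ln(7.046) = 3160.0 × 1.9525 ≈ 6170 m/s.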